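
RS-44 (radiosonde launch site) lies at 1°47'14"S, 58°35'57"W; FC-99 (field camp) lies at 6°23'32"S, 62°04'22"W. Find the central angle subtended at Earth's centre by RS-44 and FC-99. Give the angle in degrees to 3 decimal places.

5.762°

RS-44: φ = -1.78722°, λ = -58.59917°
FC-99: φ = -6.39222°, λ = -62.07278°
Δφ = -4.6050°,  Δλ = -3.4736°
a = sin²(Δφ/2) + cos φ₁ cos φ₂ sin²(Δλ/2) = 0.002527
c = 2·arcsin(√a) = 0.100571 rad = 5.7623°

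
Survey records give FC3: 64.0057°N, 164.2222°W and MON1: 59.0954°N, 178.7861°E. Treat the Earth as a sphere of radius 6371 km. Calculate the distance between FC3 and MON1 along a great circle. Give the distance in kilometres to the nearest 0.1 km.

Δφ = -4.9103°,  Δλ = -16.9917°
a = sin²(Δφ/2) + cos φ₁ cos φ₂ sin²(Δλ/2) = 0.006748
c = 2·arcsin(√a) = 0.164481 rad = 9.4241°
d = R·c = 6371 × 0.164481 = 1047.9 km

1047.9 km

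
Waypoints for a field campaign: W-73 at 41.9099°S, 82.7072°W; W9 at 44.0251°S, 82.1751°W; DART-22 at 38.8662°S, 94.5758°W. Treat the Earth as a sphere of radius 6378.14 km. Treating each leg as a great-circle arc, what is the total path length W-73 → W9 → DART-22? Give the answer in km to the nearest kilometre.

W-73→W9: c = 0.037537 rad, d = 239.42 km
W9→DART-22: c = 0.185264 rad, d = 1181.64 km
Total = 239.42 + 1181.64 = 1421.06 km

1421 km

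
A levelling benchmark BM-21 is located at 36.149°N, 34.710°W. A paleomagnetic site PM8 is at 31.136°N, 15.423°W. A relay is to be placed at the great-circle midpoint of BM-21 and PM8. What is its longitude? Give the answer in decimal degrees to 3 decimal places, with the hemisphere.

Bx = cos φ₂ cos Δλ = 0.807903,  By = cos φ₂ sin Δλ = 0.282718
φₘ = atan2(sin φ₁ + sin φ₂, √((cos φ₁ + Bx)² + By²)) = 34.01928°
λₘ = λ₁ + atan2(By, cos φ₁ + Bx) = -24.78290°

24.783°W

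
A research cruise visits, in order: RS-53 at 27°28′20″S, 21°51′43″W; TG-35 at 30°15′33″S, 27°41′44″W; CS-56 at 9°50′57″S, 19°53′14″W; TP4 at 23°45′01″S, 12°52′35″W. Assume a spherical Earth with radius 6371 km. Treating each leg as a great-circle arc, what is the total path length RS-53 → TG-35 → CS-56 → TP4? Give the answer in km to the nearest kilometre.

RS-53: φ = -27.47222°, λ = -21.86194°
TG-35: φ = -30.25917°, λ = -27.69556°
CS-56: φ = -9.84917°, λ = -19.88722°
TP4: φ = -23.75028°, λ = -12.87639°
RS-53→TG-35: c = 0.101547 rad, d = 646.96 km
TG-35→CS-56: c = 0.378201 rad, d = 2409.52 km
CS-56→TP4: c = 0.269256 rad, d = 1715.43 km
Total = 646.96 + 2409.52 + 1715.43 = 4771.91 km

4772 km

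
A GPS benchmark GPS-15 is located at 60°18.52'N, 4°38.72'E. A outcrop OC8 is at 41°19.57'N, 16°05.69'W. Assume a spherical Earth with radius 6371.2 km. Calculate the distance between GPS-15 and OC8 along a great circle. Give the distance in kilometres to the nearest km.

2541 km

GPS-15: φ = +60.30867°, λ = +4.64533°
OC8: φ = +41.32617°, λ = -16.09483°
Δφ = -18.9825°,  Δλ = -20.7402°
a = sin²(Δφ/2) + cos φ₁ cos φ₂ sin²(Δλ/2) = 0.039244
c = 2·arcsin(√a) = 0.398839 rad = 22.8518°
d = R·c = 6371.2 × 0.398839 = 2541.1 km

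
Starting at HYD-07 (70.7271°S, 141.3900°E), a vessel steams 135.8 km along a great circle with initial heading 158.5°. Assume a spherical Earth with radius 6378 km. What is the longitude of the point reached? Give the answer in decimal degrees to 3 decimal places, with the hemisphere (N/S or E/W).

δ = d/R = 135.8/6378 = 0.021292 rad
φ₂ = arcsin(sin φ₁ cos δ + cos φ₁ sin δ cos θ)
   = arcsin(-0.94396·0.99977 + 0.33007·0.02129·-0.93042) = -71.85685°
λ₂ = λ₁ + atan2(sin θ sin δ cos φ₁, cos δ − sin φ₁ sin φ₂) = 142.82588°

142.826°E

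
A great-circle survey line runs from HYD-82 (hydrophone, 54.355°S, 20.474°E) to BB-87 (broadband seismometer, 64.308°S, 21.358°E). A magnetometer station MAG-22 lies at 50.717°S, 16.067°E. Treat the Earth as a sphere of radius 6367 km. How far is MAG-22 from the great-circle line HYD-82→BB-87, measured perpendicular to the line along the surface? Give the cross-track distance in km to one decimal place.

δ₁₃ = central angle HYD-82→MAG-22 = 0.078837 rad  (haversine)
θ₁₃ = bearing HYD-82→MAG-22 = 321.848°,  θ₁₂ = bearing HYD-82→BB-87 = 177.784°
dₓₜ = R·arcsin(sin δ₁₃ · sin(θ₁₃ − θ₁₂)) = 6367·arcsin(0.07876·sin(144.063°)) = 294.396 km
|dₓₜ| = 294.396 km

294.4 km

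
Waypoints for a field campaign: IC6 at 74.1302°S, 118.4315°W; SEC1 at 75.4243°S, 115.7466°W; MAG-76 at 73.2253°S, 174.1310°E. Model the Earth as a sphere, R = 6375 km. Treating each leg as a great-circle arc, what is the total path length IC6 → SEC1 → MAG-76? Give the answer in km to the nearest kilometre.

IC6→SEC1: c = 0.025715 rad, d = 163.93 km
SEC1→MAG-76: c = 0.313280 rad, d = 1997.16 km
Total = 163.93 + 1997.16 = 2161.09 km

2161 km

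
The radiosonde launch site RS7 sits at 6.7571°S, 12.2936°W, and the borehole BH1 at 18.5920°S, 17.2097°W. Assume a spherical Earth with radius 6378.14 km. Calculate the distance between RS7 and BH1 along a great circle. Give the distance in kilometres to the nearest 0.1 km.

1421.1 km

Δφ = -11.8349°,  Δλ = -4.9161°
a = sin²(Δφ/2) + cos φ₁ cos φ₂ sin²(Δλ/2) = 0.012360
c = 2·arcsin(√a) = 0.222811 rad = 12.7661°
d = R·c = 6378.14 × 0.222811 = 1421.1 km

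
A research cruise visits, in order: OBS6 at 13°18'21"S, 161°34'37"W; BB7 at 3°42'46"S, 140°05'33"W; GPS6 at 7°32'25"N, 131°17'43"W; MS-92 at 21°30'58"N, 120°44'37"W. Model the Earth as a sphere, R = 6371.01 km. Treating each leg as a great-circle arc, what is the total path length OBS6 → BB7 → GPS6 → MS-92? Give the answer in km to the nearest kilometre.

6099 km

OBS6: φ = -13.30583°, λ = -161.57694°
BB7: φ = -3.71278°, λ = -140.09250°
GPS6: φ = +7.54028°, λ = -131.29528°
MS-92: φ = +21.51611°, λ = -120.74361°
OBS6→BB7: c = 0.406424 rad, d = 2589.33 km
BB7→GPS6: c = 0.249091 rad, d = 1586.96 km
GPS6→MS-92: c = 0.301803 rad, d = 1922.79 km
Total = 2589.33 + 1586.96 + 1922.79 = 6099.08 km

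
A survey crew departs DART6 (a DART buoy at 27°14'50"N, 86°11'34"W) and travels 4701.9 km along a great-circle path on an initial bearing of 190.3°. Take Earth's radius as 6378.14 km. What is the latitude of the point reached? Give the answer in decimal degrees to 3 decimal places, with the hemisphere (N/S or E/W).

14.420°S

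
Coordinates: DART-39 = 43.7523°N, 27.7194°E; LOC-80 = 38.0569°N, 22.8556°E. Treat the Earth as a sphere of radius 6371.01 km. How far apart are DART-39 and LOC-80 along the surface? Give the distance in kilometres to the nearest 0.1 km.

753.4 km

Δφ = -5.6954°,  Δλ = -4.8638°
a = sin²(Δφ/2) + cos φ₁ cos φ₂ sin²(Δλ/2) = 0.003492
c = 2·arcsin(√a) = 0.118260 rad = 6.7758°
d = R·c = 6371.01 × 0.118260 = 753.4 km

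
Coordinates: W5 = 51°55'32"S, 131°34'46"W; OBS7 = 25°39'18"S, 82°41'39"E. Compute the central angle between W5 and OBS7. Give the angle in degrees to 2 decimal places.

96.81°

W5: φ = -51.92556°, λ = -131.57944°
OBS7: φ = -25.65500°, λ = +82.69417°
Δφ = 26.2706°,  Δλ = -145.7264°
a = sin²(Δφ/2) + cos φ₁ cos φ₂ sin²(Δλ/2) = 0.559270
c = 2·arcsin(√a) = 1.689616 rad = 96.8079°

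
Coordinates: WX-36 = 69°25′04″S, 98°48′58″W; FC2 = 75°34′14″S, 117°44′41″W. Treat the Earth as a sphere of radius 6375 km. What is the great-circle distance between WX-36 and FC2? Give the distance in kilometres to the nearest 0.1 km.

924.5 km

WX-36: φ = -69.41778°, λ = -98.81611°
FC2: φ = -75.57056°, λ = -117.74472°
Δφ = -6.1528°,  Δλ = -18.9286°
a = sin²(Δφ/2) + cos φ₁ cos φ₂ sin²(Δλ/2) = 0.005249
c = 2·arcsin(√a) = 0.145024 rad = 8.3093°
d = R·c = 6375 × 0.145024 = 924.5 km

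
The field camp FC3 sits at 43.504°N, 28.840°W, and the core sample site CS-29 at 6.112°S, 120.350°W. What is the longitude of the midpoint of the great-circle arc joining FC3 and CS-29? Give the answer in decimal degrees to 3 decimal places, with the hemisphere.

Bx = cos φ₂ cos Δλ = -0.026202,  By = cos φ₂ sin Δλ = -0.993970
φₘ = atan2(sin φ₁ + sin φ₂, √((cos φ₁ + Bx)² + By²)) = 25.58844°
λₘ = λ₁ + atan2(By, cos φ₁ + Bx) = -83.71876°

83.719°W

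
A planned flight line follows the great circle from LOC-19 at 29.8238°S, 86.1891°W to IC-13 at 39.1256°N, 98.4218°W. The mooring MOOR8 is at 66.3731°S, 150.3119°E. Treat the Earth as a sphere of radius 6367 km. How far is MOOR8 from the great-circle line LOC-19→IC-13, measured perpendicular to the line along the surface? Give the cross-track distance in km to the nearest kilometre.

3242 km

δ₁₃ = central angle LOC-19→MOOR8 = 1.303897 rad  (haversine)
θ₁₃ = bearing LOC-19→MOOR8 = 200.272°,  θ₁₂ = bearing LOC-19→IC-13 = 349.919°
dₓₜ = R·arcsin(sin δ₁₃ · sin(θ₁₃ − θ₁₂)) = 6367·arcsin(0.96459·sin(-149.647°)) = -3241.790 km
|dₓₜ| = 3241.790 km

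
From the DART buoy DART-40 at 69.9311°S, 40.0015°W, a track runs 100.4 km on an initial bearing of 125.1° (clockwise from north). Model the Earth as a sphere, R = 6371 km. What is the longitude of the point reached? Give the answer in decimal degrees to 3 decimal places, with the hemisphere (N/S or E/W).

δ = d/R = 100.4/6371 = 0.015759 rad
φ₂ = arcsin(sin φ₁ cos δ + cos φ₁ sin δ cos θ)
   = arcsin(-0.93928·0.99988 + 0.34315·0.01576·-0.57501) = -70.43691°
λ₂ = λ₁ + atan2(sin θ sin δ cos φ₁, cos δ − sin φ₁ sin φ₂) = -37.79488°

37.795°W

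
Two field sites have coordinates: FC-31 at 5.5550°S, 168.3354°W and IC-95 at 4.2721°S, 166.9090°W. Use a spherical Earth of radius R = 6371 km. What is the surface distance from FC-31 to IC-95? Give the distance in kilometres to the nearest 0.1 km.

Δφ = 1.2829°,  Δλ = 1.4264°
a = sin²(Δφ/2) + cos φ₁ cos φ₂ sin²(Δλ/2) = 0.000279
c = 2·arcsin(√a) = 0.033415 rad = 1.9145°
d = R·c = 6371 × 0.033415 = 212.9 km

212.9 km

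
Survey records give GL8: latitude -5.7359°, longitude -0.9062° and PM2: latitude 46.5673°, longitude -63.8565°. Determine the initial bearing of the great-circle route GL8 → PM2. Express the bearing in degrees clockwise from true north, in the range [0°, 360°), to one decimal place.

320.9°

Δλ = -62.9503°
y = sin Δλ · cos φ₂ = -0.612298
x = cos φ₁ sin φ₂ − sin φ₁ cos φ₂ cos Δλ = 0.753794
θ = atan2(y, x) = -39.0865° → 320.9135° (mod 360°)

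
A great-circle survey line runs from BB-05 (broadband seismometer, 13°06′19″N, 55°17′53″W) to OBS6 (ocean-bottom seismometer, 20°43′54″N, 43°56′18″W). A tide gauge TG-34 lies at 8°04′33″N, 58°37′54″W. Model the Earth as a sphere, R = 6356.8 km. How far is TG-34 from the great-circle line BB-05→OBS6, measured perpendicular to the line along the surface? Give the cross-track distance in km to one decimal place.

BB-05: φ = +13.10528°, λ = -55.29806°
OBS6: φ = +20.73167°, λ = -43.93833°
TG-34: φ = +8.07583°, λ = -58.63167°
δ₁₃ = central angle BB-05→TG-34 = 0.104756 rad  (haversine)
θ₁₃ = bearing BB-05→TG-34 = 213.408°,  θ₁₂ = bearing BB-05→OBS6 = 53.388°
dₓₜ = R·arcsin(sin δ₁₃ · sin(θ₁₃ − θ₁₂)) = 6356.8·arcsin(0.10456·sin(160.019°)) = 227.176 km
|dₓₜ| = 227.176 km

227.2 km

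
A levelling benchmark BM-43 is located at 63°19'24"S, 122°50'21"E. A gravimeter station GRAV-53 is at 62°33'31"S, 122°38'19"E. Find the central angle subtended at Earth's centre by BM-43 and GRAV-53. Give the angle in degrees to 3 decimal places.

BM-43: φ = -63.32333°, λ = +122.83917°
GRAV-53: φ = -62.55861°, λ = +122.63861°
Δφ = 0.7647°,  Δλ = -0.2006°
a = sin²(Δφ/2) + cos φ₁ cos φ₂ sin²(Δλ/2) = 0.000045
c = 2·arcsin(√a) = 0.013442 rad = 0.7701°

0.770°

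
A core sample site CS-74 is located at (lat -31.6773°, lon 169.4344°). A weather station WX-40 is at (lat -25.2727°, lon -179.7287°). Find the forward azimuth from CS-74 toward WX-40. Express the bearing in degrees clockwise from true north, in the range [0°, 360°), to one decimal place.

58.8°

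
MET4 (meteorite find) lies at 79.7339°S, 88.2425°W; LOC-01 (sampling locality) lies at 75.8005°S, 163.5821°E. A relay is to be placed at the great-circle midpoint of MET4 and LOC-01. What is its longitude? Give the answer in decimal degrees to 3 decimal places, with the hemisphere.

154.667°W

Bx = cos φ₂ cos Δλ = -0.076515,  By = cos φ₂ sin Δλ = -0.233060
φₘ = atan2(sin φ₁ + sin φ₂, √((cos φ₁ + Bx)² + By²)) = -82.58334°
λₘ = λ₁ + atan2(By, cos φ₁ + Bx) = -154.66660°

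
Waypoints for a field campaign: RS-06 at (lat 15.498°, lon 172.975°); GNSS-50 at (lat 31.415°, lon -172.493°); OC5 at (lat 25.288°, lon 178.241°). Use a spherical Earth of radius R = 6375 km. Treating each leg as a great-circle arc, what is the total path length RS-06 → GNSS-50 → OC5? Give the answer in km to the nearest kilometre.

RS-06→GNSS-50: c = 0.361549 rad, d = 2304.88 km
GNSS-50→OC5: c = 0.177891 rad, d = 1134.06 km
Total = 2304.88 + 1134.06 = 3438.93 km

3439 km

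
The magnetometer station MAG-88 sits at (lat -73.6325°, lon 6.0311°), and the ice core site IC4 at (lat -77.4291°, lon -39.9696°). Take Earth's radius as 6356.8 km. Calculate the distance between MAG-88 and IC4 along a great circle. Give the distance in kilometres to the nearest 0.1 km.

Δφ = -3.7966°,  Δλ = -46.0007°
a = sin²(Δφ/2) + cos φ₁ cos φ₂ sin²(Δλ/2) = 0.010461
c = 2·arcsin(√a) = 0.204919 rad = 11.7410°
d = R·c = 6356.8 × 0.204919 = 1302.6 km

1302.6 km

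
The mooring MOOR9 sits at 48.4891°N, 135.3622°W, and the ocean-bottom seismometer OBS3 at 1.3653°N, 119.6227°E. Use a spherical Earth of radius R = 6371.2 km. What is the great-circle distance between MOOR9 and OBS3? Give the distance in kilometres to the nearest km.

10992 km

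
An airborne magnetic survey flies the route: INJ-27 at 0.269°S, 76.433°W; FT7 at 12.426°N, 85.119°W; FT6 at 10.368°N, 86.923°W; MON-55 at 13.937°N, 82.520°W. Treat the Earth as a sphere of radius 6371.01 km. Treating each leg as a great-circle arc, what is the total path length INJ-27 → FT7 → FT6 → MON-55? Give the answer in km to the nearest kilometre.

2630 km

INJ-27→FT7: c = 0.267808 rad, d = 1706.21 km
FT7→FT6: c = 0.047357 rad, d = 301.71 km
FT6→MON-55: c = 0.097579 rad, d = 621.68 km
Total = 1706.21 + 301.71 + 621.68 = 2629.59 km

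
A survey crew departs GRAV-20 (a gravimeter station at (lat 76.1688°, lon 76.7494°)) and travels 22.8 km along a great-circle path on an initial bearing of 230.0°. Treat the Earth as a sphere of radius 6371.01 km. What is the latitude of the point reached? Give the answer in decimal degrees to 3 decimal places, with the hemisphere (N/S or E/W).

δ = d/R = 22.8/6371.01 = 0.003579 rad
φ₂ = arcsin(sin φ₁ cos δ + cos φ₁ sin δ cos θ)
   = arcsin(0.97100·0.99999 + 0.23906·0.00358·-0.64279) = 76.03613°
λ₂ = λ₁ + atan2(sin θ sin δ cos φ₁, cos δ − sin φ₁ sin φ₂) = 76.09847°

76.036°N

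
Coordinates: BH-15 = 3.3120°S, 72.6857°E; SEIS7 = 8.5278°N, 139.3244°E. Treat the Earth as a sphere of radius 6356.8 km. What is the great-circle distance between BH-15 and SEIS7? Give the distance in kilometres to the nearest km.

7487 km

Δφ = 11.8398°,  Δλ = 66.6387°
a = sin²(Δφ/2) + cos φ₁ cos φ₂ sin²(Δλ/2) = 0.308539
c = 2·arcsin(√a) = 1.177839 rad = 67.4852°
d = R·c = 6356.8 × 1.177839 = 7487.3 km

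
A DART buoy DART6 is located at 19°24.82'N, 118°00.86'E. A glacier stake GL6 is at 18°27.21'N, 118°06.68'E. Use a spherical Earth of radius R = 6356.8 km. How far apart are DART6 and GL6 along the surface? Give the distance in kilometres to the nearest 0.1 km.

107.0 km

DART6: φ = +19.41367°, λ = +118.01433°
GL6: φ = +18.45350°, λ = +118.11133°
Δφ = -0.9602°,  Δλ = 0.0970°
a = sin²(Δφ/2) + cos φ₁ cos φ₂ sin²(Δλ/2) = 0.000071
c = 2·arcsin(√a) = 0.016834 rad = 0.9645°
d = R·c = 6356.8 × 0.016834 = 107.0 km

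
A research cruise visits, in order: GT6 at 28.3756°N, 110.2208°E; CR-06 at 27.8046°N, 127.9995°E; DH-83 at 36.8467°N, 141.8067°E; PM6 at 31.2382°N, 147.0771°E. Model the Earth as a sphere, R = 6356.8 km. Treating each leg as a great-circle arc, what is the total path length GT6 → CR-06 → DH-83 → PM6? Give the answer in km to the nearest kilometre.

4163 km

GT6→CR-06: c = 0.273681 rad, d = 1739.73 km
CR-06→DH-83: c = 0.257148 rad, d = 1634.64 km
DH-83→PM6: c = 0.124013 rad, d = 788.33 km
Total = 1739.73 + 1634.64 + 788.33 = 4162.70 km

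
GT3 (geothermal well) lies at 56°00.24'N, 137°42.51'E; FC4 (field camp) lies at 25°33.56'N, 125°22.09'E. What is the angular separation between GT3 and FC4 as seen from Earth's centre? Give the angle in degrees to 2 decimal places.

31.74°

GT3: φ = +56.00400°, λ = +137.70850°
FC4: φ = +25.55933°, λ = +125.36817°
Δφ = -30.4447°,  Δλ = -12.3403°
a = sin²(Δφ/2) + cos φ₁ cos φ₂ sin²(Δλ/2) = 0.074768
c = 2·arcsin(√a) = 0.553929 rad = 31.7378°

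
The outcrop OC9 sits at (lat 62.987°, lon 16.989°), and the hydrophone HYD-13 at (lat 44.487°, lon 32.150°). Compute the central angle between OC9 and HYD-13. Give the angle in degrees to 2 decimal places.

Δφ = -18.5000°,  Δλ = 15.1610°
a = sin²(Δφ/2) + cos φ₁ cos φ₂ sin²(Δλ/2) = 0.031477
c = 2·arcsin(√a) = 0.356724 rad = 20.4388°

20.44°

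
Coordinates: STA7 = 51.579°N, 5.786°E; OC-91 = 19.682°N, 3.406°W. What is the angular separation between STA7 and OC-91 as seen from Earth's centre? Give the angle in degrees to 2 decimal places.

Δφ = -31.8970°,  Δλ = -9.1920°
a = sin²(Δφ/2) + cos φ₁ cos φ₂ sin²(Δλ/2) = 0.079257
c = 2·arcsin(√a) = 0.570770 rad = 32.7027°

32.70°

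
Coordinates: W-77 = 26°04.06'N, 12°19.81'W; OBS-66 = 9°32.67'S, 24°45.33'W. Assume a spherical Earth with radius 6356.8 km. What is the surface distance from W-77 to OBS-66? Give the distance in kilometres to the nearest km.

W-77: φ = +26.06767°, λ = -12.33017°
OBS-66: φ = -9.54450°, λ = -24.75550°
Δφ = -35.6122°,  Δλ = -12.4253°
a = sin²(Δφ/2) + cos φ₁ cos φ₂ sin²(Δλ/2) = 0.103886
c = 2·arcsin(√a) = 0.656344 rad = 37.6058°
d = R·c = 6356.8 × 0.656344 = 4172.2 km

4172 km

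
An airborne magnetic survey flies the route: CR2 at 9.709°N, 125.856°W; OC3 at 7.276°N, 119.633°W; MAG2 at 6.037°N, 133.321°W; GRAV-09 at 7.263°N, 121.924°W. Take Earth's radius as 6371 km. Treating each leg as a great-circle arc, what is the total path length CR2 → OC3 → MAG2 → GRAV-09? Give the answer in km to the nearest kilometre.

3520 km

CR2→OC3: c = 0.115500 rad, d = 735.85 km
OC3→MAG2: c = 0.238261 rad, d = 1517.96 km
MAG2→GRAV-09: c = 0.198724 rad, d = 1266.07 km
Total = 735.85 + 1517.96 + 1266.07 = 3519.88 km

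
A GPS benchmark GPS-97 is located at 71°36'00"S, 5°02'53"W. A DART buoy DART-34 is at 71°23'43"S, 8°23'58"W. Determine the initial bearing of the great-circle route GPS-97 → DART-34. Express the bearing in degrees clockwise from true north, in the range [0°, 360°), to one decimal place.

GPS-97: φ = -71.60000°, λ = -5.04806°
DART-34: φ = -71.39528°, λ = -8.39944°
Δλ = -3.3514°
y = sin Δλ · cos φ₂ = -0.018651
x = cos φ₁ sin φ₂ − sin φ₁ cos φ₂ cos Δλ = 0.003055
θ = atan2(y, x) = -80.6965° → 279.3035° (mod 360°)

279.3°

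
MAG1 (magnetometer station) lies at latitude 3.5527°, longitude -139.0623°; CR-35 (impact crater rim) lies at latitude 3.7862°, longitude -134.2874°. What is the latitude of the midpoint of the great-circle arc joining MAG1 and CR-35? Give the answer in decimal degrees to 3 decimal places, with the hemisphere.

Bx = cos φ₂ cos Δλ = 0.994354,  By = cos φ₂ sin Δλ = 0.083060
φₘ = atan2(sin φ₁ + sin φ₂, √((cos φ₁ + Bx)² + By²)) = 3.67263°
λₘ = λ₁ + atan2(By, cos φ₁ + Bx) = -136.67516°

3.673°N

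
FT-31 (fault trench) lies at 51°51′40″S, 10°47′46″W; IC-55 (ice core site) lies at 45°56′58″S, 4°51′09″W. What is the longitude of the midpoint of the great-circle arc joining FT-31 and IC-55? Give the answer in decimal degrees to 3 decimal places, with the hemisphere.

FT-31: φ = -51.86111°, λ = -10.79611°
IC-55: φ = -45.94944°, λ = -4.85250°
Bx = cos φ₂ cos Δλ = 0.691555,  By = cos φ₂ sin Δλ = 0.071997
φₘ = atan2(sin φ₁ + sin φ₂, √((cos φ₁ + Bx)² + By²)) = -48.94334°
λₘ = λ₁ + atan2(By, cos φ₁ + Bx) = -7.64821°

7.648°W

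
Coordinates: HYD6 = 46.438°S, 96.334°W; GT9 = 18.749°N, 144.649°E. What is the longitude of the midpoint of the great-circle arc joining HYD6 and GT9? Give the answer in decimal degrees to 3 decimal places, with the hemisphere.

Bx = cos φ₂ cos Δλ = -0.459329,  By = cos φ₂ sin Δλ = -0.828072
φₘ = atan2(sin φ₁ + sin φ₂, √((cos φ₁ + Bx)² + By²)) = -25.13541°
λₘ = λ₁ + atan2(By, cos φ₁ + Bx) = -170.82340°

170.823°W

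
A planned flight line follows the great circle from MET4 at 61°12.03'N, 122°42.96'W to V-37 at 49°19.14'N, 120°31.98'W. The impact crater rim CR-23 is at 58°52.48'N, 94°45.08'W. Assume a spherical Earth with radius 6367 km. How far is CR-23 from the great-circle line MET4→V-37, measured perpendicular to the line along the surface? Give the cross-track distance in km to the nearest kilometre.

1557 km

MET4: φ = +61.20050°, λ = -122.71600°
V-37: φ = +49.31900°, λ = -120.53300°
CR-23: φ = +58.87467°, λ = -94.75133°
δ₁₃ = central angle MET4→CR-23 = 0.245155 rad  (haversine)
θ₁₃ = bearing MET4→CR-23 = 87.093°,  θ₁₂ = bearing MET4→V-37 = 173.110°
dₓₜ = R·arcsin(sin δ₁₃ · sin(θ₁₃ − θ₁₂)) = 6367·arcsin(0.24271·sin(-86.017°)) = -1557.051 km
|dₓₜ| = 1557.051 km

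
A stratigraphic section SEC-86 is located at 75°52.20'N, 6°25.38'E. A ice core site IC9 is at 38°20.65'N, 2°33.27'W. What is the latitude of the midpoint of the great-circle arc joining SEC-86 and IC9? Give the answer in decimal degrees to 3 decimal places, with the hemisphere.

SEC-86: φ = +75.87000°, λ = +6.42300°
IC9: φ = +38.34417°, λ = -2.55450°
Bx = cos φ₂ cos Δλ = 0.774690,  By = cos φ₂ sin Δλ = -0.122387
φₘ = atan2(sin φ₁ + sin φ₂, √((cos φ₁ + Bx)² + By²)) = 57.16513°
λₘ = λ₁ + atan2(By, cos φ₁ + Bx) = -0.42695°

57.165°N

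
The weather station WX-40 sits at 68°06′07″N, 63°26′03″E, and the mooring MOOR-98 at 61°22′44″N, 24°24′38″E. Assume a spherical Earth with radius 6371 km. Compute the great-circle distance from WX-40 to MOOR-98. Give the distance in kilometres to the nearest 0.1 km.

1955.5 km

WX-40: φ = +68.10194°, λ = +63.43417°
MOOR-98: φ = +61.37889°, λ = +24.41056°
Δφ = -6.7231°,  Δλ = -39.0236°
a = sin²(Δφ/2) + cos φ₁ cos φ₂ sin²(Δλ/2) = 0.023368
c = 2·arcsin(√a) = 0.306935 rad = 17.5861°
d = R·c = 6371 × 0.306935 = 1955.5 km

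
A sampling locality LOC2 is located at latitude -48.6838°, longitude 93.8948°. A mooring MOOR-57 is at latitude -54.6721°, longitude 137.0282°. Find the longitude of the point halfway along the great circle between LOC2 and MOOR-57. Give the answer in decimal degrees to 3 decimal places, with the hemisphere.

113.963°E

Bx = cos φ₂ cos Δλ = 0.421990,  By = cos φ₂ sin Δλ = 0.395353
φₘ = atan2(sin φ₁ + sin φ₂, √((cos φ₁ + Bx)² + By²)) = -53.67315°
λₘ = λ₁ + atan2(By, cos φ₁ + Bx) = 113.96315°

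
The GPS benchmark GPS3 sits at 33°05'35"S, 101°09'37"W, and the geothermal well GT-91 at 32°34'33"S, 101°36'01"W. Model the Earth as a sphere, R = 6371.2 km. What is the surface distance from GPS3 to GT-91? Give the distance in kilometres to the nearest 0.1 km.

70.7 km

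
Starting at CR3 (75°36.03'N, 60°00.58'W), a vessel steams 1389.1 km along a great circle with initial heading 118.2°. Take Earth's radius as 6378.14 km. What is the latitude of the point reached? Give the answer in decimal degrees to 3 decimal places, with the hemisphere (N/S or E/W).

66.972°N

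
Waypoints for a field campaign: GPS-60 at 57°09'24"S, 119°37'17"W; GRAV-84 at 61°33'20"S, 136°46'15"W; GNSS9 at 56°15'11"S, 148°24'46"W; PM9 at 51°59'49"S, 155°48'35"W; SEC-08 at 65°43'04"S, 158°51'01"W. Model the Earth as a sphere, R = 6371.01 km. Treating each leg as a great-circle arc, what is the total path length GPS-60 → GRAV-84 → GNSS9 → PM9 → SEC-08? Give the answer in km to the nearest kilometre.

4183 km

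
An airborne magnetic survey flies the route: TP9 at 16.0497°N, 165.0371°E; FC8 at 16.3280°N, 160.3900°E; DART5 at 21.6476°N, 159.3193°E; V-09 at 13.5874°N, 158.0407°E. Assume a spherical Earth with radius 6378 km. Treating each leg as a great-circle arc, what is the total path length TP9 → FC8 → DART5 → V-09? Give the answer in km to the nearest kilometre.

TP9→FC8: c = 0.078041 rad, d = 497.74 km
FC8→DART5: c = 0.094510 rad, d = 602.78 km
DART5→V-09: c = 0.142272 rad, d = 907.41 km
Total = 497.74 + 602.78 + 907.41 = 2007.94 km

2008 km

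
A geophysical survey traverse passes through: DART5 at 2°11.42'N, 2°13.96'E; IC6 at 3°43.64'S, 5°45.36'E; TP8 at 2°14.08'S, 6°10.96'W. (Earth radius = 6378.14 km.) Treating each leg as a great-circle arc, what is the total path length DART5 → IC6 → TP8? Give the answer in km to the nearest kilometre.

DART5: φ = +2.19033°, λ = +2.23267°
IC6: φ = -3.72733°, λ = +5.75600°
TP8: φ = -2.23467°, λ = -6.18267°
DART5→IC6: c = 0.120186 rad, d = 766.57 km
IC6→TP8: c = 0.209705 rad, d = 1337.53 km
Total = 766.57 + 1337.53 = 2104.09 km

2104 km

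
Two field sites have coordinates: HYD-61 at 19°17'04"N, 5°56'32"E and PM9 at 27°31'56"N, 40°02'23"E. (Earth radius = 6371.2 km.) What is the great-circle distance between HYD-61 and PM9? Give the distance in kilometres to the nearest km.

HYD-61: φ = +19.28444°, λ = +5.94222°
PM9: φ = +27.53222°, λ = +40.03972°
Δφ = 8.2478°,  Δλ = 34.0975°
a = sin²(Δφ/2) + cos φ₁ cos φ₂ sin²(Δλ/2) = 0.077118
c = 2·arcsin(√a) = 0.562800 rad = 32.2460°
d = R·c = 6371.2 × 0.562800 = 3585.7 km

3586 km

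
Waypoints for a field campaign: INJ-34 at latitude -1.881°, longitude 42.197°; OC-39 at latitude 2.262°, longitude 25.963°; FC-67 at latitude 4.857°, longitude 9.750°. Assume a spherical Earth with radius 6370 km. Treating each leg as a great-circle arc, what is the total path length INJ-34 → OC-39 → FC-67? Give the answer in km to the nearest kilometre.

3684 km

INJ-34→OC-39: c = 0.292357 rad, d = 1862.31 km
OC-39→FC-67: c = 0.286005 rad, d = 1821.85 km
Total = 1862.31 + 1821.85 = 3684.16 km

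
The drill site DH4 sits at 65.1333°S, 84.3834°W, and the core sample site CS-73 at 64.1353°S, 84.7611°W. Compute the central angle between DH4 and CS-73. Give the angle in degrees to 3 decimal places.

1.011°

Δφ = 0.9980°,  Δλ = -0.3777°
a = sin²(Δφ/2) + cos φ₁ cos φ₂ sin²(Δλ/2) = 0.000078
c = 2·arcsin(√a) = 0.017646 rad = 1.0110°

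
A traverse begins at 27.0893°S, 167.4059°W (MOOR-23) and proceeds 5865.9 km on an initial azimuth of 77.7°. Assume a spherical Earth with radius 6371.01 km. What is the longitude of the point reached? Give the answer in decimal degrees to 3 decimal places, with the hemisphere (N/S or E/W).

115.789°W

δ = d/R = 5865.9/6371.01 = 0.920717 rad
φ₂ = arcsin(sin φ₁ cos δ + cos φ₁ sin δ cos θ)
   = arcsin(-0.45538·0.60525 + 0.89030·0.79604·0.21303) = -7.16002°
λ₂ = λ₁ + atan2(sin θ sin δ cos φ₁, cos δ − sin φ₁ sin φ₂) = -115.78904°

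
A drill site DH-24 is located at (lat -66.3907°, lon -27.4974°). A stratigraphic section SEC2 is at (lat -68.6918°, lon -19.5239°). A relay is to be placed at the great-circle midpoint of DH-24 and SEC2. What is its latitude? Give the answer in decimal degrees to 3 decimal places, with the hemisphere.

Bx = cos φ₂ cos Δλ = 0.359871,  By = cos φ₂ sin Δλ = 0.050407
φₘ = atan2(sin φ₁ + sin φ₂, √((cos φ₁ + Bx)² + By²)) = -67.59010°
λₘ = λ₁ + atan2(By, cos φ₁ + Bx) = -23.70466°

67.590°S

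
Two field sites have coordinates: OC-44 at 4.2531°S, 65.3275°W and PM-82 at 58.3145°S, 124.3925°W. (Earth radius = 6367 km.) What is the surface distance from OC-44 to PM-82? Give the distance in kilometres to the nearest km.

Δφ = -54.0614°,  Δλ = -59.0650°
a = sin²(Δφ/2) + cos φ₁ cos φ₂ sin²(Δλ/2) = 0.333810
c = 2·arcsin(√a) = 1.231970 rad = 70.5867°
d = R·c = 6367 × 1.231970 = 7844.0 km

7844 km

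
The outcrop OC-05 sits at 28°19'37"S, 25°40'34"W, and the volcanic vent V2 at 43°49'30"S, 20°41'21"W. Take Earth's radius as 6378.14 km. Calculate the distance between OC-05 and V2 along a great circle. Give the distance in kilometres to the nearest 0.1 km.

OC-05: φ = -28.32694°, λ = -25.67611°
V2: φ = -43.82500°, λ = -20.68917°
Δφ = -15.4981°,  Δλ = 4.9869°
a = sin²(Δφ/2) + cos φ₁ cos φ₂ sin²(Δλ/2) = 0.019382
c = 2·arcsin(√a) = 0.279348 rad = 16.0054°
d = R·c = 6378.14 × 0.279348 = 1781.7 km

1781.7 km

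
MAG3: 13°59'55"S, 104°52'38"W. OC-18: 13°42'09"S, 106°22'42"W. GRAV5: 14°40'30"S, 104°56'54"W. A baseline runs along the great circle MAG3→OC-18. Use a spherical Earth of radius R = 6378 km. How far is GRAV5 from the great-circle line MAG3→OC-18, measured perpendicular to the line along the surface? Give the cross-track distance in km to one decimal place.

MAG3: φ = -13.99861°, λ = -104.87722°
OC-18: φ = -13.70250°, λ = -106.37833°
GRAV5: φ = -14.67500°, λ = -104.94833°
δ₁₃ = central angle MAG3→GRAV5 = 0.011866 rad  (haversine)
θ₁₃ = bearing MAG3→GRAV5 = 185.807°,  θ₁₂ = bearing MAG3→OC-18 = 281.304°
dₓₜ = R·arcsin(sin δ₁₃ · sin(θ₁₃ − θ₁₂)) = 6378·arcsin(0.01187·sin(-95.497°)) = -75.335 km
|dₓₜ| = 75.335 km

75.3 km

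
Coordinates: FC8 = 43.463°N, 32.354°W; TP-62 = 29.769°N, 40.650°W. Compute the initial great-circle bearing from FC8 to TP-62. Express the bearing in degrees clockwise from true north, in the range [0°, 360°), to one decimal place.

208.5°

Δλ = -8.2960°
y = sin Δλ · cos φ₂ = -0.125246
x = cos φ₁ sin φ₂ − sin φ₁ cos φ₂ cos Δλ = -0.230488
θ = atan2(y, x) = -151.4806° → 208.5194° (mod 360°)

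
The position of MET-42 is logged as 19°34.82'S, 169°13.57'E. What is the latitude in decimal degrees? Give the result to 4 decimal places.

19.5803°S

19° + 34.82′/60 = 19 + 0.58033 = 19.5803°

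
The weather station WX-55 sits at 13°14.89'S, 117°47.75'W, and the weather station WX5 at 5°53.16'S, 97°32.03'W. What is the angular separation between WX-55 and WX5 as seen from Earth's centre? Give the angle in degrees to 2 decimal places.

21.28°

WX-55: φ = -13.24817°, λ = -117.79583°
WX5: φ = -5.88600°, λ = -97.53383°
Δφ = 7.3622°,  Δλ = 20.2620°
a = sin²(Δφ/2) + cos φ₁ cos φ₂ sin²(Δλ/2) = 0.034080
c = 2·arcsin(√a) = 0.371347 rad = 21.2766°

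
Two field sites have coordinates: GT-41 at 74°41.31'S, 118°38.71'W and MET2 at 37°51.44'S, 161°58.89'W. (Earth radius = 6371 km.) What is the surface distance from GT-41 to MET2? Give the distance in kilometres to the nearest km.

GT-41: φ = -74.68850°, λ = -118.64517°
MET2: φ = -37.85733°, λ = -161.98150°
Δφ = 36.8312°,  Δλ = -43.3363°
a = sin²(Δφ/2) + cos φ₁ cos φ₂ sin²(Δλ/2) = 0.128221
c = 2·arcsin(√a) = 0.732421 rad = 41.9646°
d = R·c = 6371 × 0.732421 = 4666.3 km

4666 km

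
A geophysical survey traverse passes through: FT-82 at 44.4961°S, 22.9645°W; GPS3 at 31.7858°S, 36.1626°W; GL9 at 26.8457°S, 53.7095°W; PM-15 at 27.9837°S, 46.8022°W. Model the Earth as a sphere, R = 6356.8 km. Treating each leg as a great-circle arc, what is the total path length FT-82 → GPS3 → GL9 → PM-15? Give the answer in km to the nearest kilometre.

FT-82→GPS3: c = 0.285646 rad, d = 1815.79 km
GPS3→GL9: c = 0.280212 rad, d = 1781.25 km
GL9→PM-15: c = 0.108827 rad, d = 691.79 km
Total = 1815.79 + 1781.25 + 691.79 = 4288.84 km

4289 km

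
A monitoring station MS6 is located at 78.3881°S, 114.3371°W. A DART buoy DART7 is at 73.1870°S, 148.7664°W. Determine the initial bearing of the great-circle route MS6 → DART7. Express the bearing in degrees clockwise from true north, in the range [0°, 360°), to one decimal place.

284.1°

Δλ = -34.4293°
y = sin Δλ · cos φ₂ = -0.163538
x = cos φ₁ sin φ₂ − sin φ₁ cos φ₂ cos Δλ = 0.041019
θ = atan2(y, x) = -75.9193° → 284.0807° (mod 360°)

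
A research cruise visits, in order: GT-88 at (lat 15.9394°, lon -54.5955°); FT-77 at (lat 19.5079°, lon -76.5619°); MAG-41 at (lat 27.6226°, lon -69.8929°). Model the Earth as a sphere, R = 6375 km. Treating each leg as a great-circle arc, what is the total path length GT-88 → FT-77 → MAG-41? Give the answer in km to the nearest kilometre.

3490 km

GT-88→FT-77: c = 0.370179 rad, d = 2359.89 km
FT-77→MAG-41: c = 0.177226 rad, d = 1129.82 km
Total = 2359.89 + 1129.82 = 3489.71 km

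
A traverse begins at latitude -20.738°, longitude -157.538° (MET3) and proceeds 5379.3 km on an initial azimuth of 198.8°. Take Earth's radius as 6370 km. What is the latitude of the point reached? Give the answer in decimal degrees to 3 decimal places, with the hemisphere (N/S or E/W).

δ = d/R = 5379.3/6370 = 0.844474 rad
φ₂ = arcsin(sin φ₁ cos δ + cos φ₁ sin δ cos θ)
   = arcsin(-0.35410·0.66412 + 0.93521·0.74762·-0.94665) = -63.77225°
λ₂ = λ₁ + atan2(sin θ sin δ cos φ₁, cos δ − sin φ₁ sin φ₂) = 169.42567°

63.772°S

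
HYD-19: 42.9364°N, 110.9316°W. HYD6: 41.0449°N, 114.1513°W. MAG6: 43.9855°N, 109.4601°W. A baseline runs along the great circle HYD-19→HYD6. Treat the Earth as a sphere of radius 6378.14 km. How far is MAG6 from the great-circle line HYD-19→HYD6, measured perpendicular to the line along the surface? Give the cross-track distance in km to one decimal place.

22.5 km

δ₁₃ = central angle HYD-19→MAG6 = 0.026129 rad  (haversine)
θ₁₃ = bearing HYD-19→MAG6 = 45.009°,  θ₁₂ = bearing HYD-19→HYD6 = 232.763°
dₓₜ = R·arcsin(sin δ₁₃ · sin(θ₁₃ − θ₁₂)) = 6378.14·arcsin(0.02613·sin(-187.753°)) = 22.480 km
|dₓₜ| = 22.480 km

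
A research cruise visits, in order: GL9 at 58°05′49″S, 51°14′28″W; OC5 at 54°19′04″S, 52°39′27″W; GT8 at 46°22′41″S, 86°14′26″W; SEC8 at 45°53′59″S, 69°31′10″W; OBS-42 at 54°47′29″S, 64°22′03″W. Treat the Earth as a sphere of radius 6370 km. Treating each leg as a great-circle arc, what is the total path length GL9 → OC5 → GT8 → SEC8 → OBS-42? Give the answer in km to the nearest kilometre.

5281 km

GL9: φ = -58.09694°, λ = -51.24111°
OC5: φ = -54.31778°, λ = -52.65750°
GT8: φ = -46.37806°, λ = -86.24056°
SEC8: φ = -45.89972°, λ = -69.51944°
OBS-42: φ = -54.79139°, λ = -64.36750°
GL9→OC5: c = 0.067373 rad, d = 429.16 km
OC5→GT8: c = 0.394352 rad, d = 2512.02 km
GT8→SEC8: c = 0.202014 rad, d = 1286.83 km
SEC8→OBS-42: c = 0.165346 rad, d = 1053.26 km
Total = 429.16 + 2512.02 + 1286.83 + 1053.26 = 5281.27 km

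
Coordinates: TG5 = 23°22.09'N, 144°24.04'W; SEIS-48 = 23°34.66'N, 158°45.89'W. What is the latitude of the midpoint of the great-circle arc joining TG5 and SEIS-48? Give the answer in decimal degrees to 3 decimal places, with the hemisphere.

TG5: φ = +23.36817°, λ = -144.40067°
SEIS-48: φ = +23.57767°, λ = -158.76483°
Bx = cos φ₂ cos Δλ = 0.887867,  By = cos φ₂ sin Δλ = -0.227374
φₘ = atan2(sin φ₁ + sin φ₂, √((cos φ₁ + Bx)² + By²)) = 23.63825°
λₘ = λ₁ + atan2(By, cos φ₁ + Bx) = -151.57702°

23.638°N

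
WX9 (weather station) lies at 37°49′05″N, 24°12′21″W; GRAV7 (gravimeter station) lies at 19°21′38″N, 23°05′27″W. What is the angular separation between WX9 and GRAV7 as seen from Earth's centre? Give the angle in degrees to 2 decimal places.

18.48°

WX9: φ = +37.81806°, λ = -24.20583°
GRAV7: φ = +19.36056°, λ = -23.09083°
Δφ = -18.4575°,  Δλ = 1.1150°
a = sin²(Δφ/2) + cos φ₁ cos φ₂ sin²(Δλ/2) = 0.025791
c = 2·arcsin(√a) = 0.322590 rad = 18.4830°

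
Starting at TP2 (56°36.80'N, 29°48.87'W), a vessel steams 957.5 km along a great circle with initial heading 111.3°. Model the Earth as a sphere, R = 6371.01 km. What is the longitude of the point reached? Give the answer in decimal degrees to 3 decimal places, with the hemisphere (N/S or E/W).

TP2: φ = +56.61333°, λ = -29.81450°
δ = d/R = 957.5/6371.01 = 0.150290 rad
φ₂ = arcsin(sin φ₁ cos δ + cos φ₁ sin δ cos θ)
   = arcsin(0.83498·0.98873 + 0.55029·0.14973·-0.36325) = 52.71527°
λ₂ = λ₁ + atan2(sin θ sin δ cos φ₁, cos δ − sin φ₁ sin φ₂) = -16.50101°

16.501°W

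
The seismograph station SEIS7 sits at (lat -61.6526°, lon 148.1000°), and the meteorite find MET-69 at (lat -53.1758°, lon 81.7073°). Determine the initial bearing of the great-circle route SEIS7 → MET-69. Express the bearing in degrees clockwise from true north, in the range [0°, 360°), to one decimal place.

252.9°

Δλ = -66.3927°
y = sin Δλ · cos φ₂ = -0.549202
x = cos φ₁ sin φ₂ − sin φ₁ cos φ₂ cos Δλ = -0.168839
θ = atan2(y, x) = -107.0888° → 252.9112° (mod 360°)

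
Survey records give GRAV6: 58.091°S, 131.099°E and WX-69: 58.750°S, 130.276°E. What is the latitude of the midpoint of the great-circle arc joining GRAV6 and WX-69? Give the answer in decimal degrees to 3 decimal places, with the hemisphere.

Bx = cos φ₂ cos Δλ = 0.518720,  By = cos φ₂ sin Δλ = -0.007451
φₘ = atan2(sin φ₁ + sin φ₂, √((cos φ₁ + Bx)² + By²)) = -58.42116°
λₘ = λ₁ + atan2(By, cos φ₁ + Bx) = 130.69135°

58.421°S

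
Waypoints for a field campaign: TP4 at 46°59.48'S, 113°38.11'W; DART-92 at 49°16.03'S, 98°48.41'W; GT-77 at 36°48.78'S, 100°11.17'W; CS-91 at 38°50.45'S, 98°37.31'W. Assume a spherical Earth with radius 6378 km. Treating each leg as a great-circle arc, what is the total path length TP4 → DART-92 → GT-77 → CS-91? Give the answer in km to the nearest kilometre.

2784 km

TP4: φ = -46.99133°, λ = -113.63517°
DART-92: φ = -49.26717°, λ = -98.80683°
GT-77: φ = -36.81300°, λ = -100.18617°
CS-91: φ = -38.84083°, λ = -98.62183°
TP4→DART-92: c = 0.176933 rad, d = 1128.48 km
DART-92→GT-77: c = 0.218067 rad, d = 1390.83 km
GT-77→CS-91: c = 0.041443 rad, d = 264.33 km
Total = 1128.48 + 1390.83 + 264.33 = 2783.64 km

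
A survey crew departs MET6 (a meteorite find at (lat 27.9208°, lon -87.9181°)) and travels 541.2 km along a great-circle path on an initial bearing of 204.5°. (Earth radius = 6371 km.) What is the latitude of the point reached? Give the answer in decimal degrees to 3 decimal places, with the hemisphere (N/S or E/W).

δ = d/R = 541.2/6371 = 0.084947 rad
φ₂ = arcsin(sin φ₁ cos δ + cos φ₁ sin δ cos θ)
   = arcsin(0.46825·0.99639 + 0.88360·0.08485·-0.90996) = 23.47465°
λ₂ = λ₁ + atan2(sin θ sin δ cos φ₁, cos δ − sin φ₁ sin φ₂) = -90.11648°

23.475°N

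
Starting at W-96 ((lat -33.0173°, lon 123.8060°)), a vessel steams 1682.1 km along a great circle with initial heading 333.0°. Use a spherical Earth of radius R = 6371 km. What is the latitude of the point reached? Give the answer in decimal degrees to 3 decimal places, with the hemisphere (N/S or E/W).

δ = d/R = 1682.1/6371 = 0.264024 rad
φ₂ = arcsin(sin φ₁ cos δ + cos φ₁ sin δ cos θ)
   = arcsin(-0.54489·0.96535 + 0.83851·0.26097·0.89101) = -19.33177°
λ₂ = λ₁ + atan2(sin θ sin δ cos φ₁, cos δ − sin φ₁ sin φ₂) = 116.59313°

19.332°S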